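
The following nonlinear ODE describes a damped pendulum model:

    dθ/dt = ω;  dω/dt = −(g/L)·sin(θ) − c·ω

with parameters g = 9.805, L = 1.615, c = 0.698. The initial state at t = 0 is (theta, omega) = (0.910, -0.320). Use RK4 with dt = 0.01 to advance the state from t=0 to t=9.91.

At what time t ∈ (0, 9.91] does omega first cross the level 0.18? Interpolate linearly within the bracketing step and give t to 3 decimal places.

t=0.000: state=(0.910, -0.320)
step 1 (dt=0.01): k1=(-0.320, -4.570), k2=(-0.343, -4.548), k3=(-0.343, -4.548), k4=(-0.365, -4.525); state += dt/6·(k1+2k2+2k3+k4)
t=0.010: state=(0.907, -0.365)
t=0.020: state=(0.903, -0.411)
t=0.030: state=(0.898, -0.455)
continuing one RK4 step at a time; state shown every 50 steps (Δt=0.5):
t=0.500: state=(0.308, -1.755)
t=1.000: state=(-0.444, -0.921)
t=1.320: state=(-0.566, 0.152)
next step: t=1.330: state=(-0.564, 0.183) — omega has crossed 0.18
linear interpolation between t=1.320 (0.15178) and t=1.330 (0.18313) → t≈1.329

t = 1.329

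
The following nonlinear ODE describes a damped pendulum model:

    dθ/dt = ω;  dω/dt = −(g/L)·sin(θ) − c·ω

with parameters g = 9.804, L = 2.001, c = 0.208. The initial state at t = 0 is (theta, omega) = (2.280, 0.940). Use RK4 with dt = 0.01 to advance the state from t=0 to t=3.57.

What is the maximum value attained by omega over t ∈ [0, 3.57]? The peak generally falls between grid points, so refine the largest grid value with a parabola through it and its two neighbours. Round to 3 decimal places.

max omega = 3.217

t=0.000: state=(2.280, 0.940)
step 1 (dt=0.01): k1=(0.940, -3.914), k2=(0.920, -3.895), k3=(0.921, -3.895), k4=(0.901, -3.876); state += dt/6·(k1+2k2+2k3+k4)
t=0.010: state=(2.289, 0.901)
t=0.020: state=(2.298, 0.862)
t=0.030: state=(2.306, 0.824)
continuing one RK4 step at a time; state shown every 20 steps (Δt=0.2):
t=0.200: state=(2.394, 0.219)
t=0.400: state=(2.371, -0.443)
t=0.600: state=(2.215, -1.137)
t=0.800: state=(1.910, -1.928)
t=1.000: state=(1.438, -2.794)
t=1.200: state=(0.800, -3.533)
t=1.400: state=(0.058, -3.781)
t=1.600: state=(-0.665, -3.337)
t=1.800: state=(-1.245, -2.419)
t=2.000: state=(-1.624, -1.373)
t=2.200: state=(-1.798, -0.371)
t=2.400: state=(-1.776, 0.579)
t=2.600: state=(-1.568, 1.507)
t=2.800: state=(-1.177, 2.383)
t=3.000: state=(-0.629, 3.035)
t=3.200: state=(0.004, 3.202)
t=3.400: state=(0.611, 2.777)
t=3.570: state=(1.027, 2.081)
largest grid value and its neighbours: omega(3.150)=3.21682, omega(3.160)=3.21697, omega(3.170)=3.21556
parabola through these three points peaks at t≈3.156 with omega≈3.21710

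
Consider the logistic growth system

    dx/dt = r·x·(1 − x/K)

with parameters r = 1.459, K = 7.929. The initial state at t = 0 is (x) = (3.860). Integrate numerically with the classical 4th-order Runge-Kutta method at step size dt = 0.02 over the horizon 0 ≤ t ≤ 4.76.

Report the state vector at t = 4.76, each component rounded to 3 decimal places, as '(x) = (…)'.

t=0.000: state=(3.860)
step 1 (dt=0.02): k1=(2.890), k2=(2.891), k3=(2.891), k4=(2.892); state += dt/6·(k1+2k2+2k3+k4)
t=0.020: state=(3.918)
t=0.040: state=(3.976)
t=0.060: state=(4.033)
continuing one RK4 step at a time; state shown every 10 steps (Δt=0.2):
t=0.200: state=(4.436)
t=0.400: state=(4.993)
t=0.600: state=(5.509)
t=0.800: state=(5.970)
t=1.000: state=(6.368)
t=1.200: state=(6.702)
t=1.400: state=(6.975)
t=1.600: state=(7.194)
t=1.800: state=(7.367)
t=2.000: state=(7.502)
t=2.200: state=(7.605)
t=2.400: state=(7.685)
t=2.600: state=(7.745)
t=2.800: state=(7.791)
t=3.000: state=(7.825)
t=3.200: state=(7.851)
t=3.400: state=(7.871)
t=3.600: state=(7.885)
t=3.800: state=(7.896)
t=4.000: state=(7.905)
t=4.200: state=(7.911)
t=4.400: state=(7.915)
t=4.600: state=(7.919)
t=4.760: state=(7.921)

(x) = (7.921)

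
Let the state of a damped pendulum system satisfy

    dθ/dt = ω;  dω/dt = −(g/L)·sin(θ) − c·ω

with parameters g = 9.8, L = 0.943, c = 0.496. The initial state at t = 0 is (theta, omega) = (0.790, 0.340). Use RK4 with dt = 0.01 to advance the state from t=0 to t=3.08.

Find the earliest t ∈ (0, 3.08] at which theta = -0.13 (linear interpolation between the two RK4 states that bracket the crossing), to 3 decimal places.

t=0.000: state=(0.790, 0.340)
step 1 (dt=0.01): k1=(0.340, -7.551), k2=(0.302, -7.545), k3=(0.302, -7.543), k4=(0.265, -7.536); state += dt/6·(k1+2k2+2k3+k4)
t=0.010: state=(0.793, 0.265)
t=0.020: state=(0.795, 0.189)
t=0.030: state=(0.797, 0.114)
continuing one RK4 step at a time; state shown every 10 steps (Δt=0.1):
t=0.100: state=(0.787, -0.400)
t=0.200: state=(0.712, -1.075)
t=0.300: state=(0.576, -1.634)
t=0.400: state=(0.391, -2.028)
t=0.500: state=(0.177, -2.214)
t=0.600: state=(-0.044, -2.173)
t=0.640: state=(-0.130, -2.094)
next step: t=0.650: state=(-0.151, -2.069) — theta has crossed -0.13
linear interpolation between t=0.640 (-0.12977) and t=0.650 (-0.15059) → t≈0.640

t = 0.640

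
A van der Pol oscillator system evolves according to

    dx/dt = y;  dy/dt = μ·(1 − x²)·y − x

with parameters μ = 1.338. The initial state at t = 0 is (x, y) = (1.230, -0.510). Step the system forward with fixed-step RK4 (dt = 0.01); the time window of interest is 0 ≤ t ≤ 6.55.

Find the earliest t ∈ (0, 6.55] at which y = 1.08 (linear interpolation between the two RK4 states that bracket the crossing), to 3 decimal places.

t = 3.900

t=0.000: state=(1.230, -0.510)
step 1 (dt=0.01): k1=(-0.510, -0.880), k2=(-0.514, -0.879), k3=(-0.514, -0.879), k4=(-0.519, -0.878); state += dt/6·(k1+2k2+2k3+k4)
t=0.010: state=(1.225, -0.519)
t=0.020: state=(1.220, -0.528)
t=0.030: state=(1.214, -0.536)
continuing one RK4 step at a time; state shown every 25 steps (Δt=0.25):
t=0.250: state=(1.075, -0.731)
t=0.500: state=(0.861, -0.991)
t=0.750: state=(0.571, -1.359)
t=1.000: state=(0.166, -1.914)
t=1.250: state=(-0.400, -2.616)
t=1.500: state=(-1.101, -2.800)
t=1.750: state=(-1.684, -1.692)
t=2.000: state=(-1.939, -0.451)
t=2.250: state=(-1.966, 0.142)
t=2.500: state=(-1.898, 0.375)
t=2.750: state=(-1.789, 0.487)
t=3.000: state=(-1.656, 0.570)
t=3.250: state=(-1.503, 0.658)
t=3.500: state=(-1.325, 0.773)
t=3.750: state=(-1.112, 0.940)
t=3.900: state=(-0.961, 1.080)
next step: t=3.910: state=(-0.951, 1.091) — y has crossed 1.08
linear interpolation between t=3.900 (1.07982) and t=3.910 (1.09063) → t≈3.900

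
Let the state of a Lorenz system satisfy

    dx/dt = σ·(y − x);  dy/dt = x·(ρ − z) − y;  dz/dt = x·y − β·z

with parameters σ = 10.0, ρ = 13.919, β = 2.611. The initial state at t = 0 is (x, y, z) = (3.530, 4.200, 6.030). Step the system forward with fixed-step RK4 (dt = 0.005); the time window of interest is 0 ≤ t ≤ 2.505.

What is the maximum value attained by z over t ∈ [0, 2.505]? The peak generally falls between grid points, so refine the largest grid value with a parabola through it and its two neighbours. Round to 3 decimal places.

t=0.000: state=(3.530, 4.200, 6.030)
step 1 (dt=0.005): k1=(6.700, 23.648, -0.918), k2=(7.124, 23.729, -0.632), k3=(7.115, 23.735, -0.629), k4=(7.531, 23.821, -0.338); state += dt/6·(k1+2k2+2k3+k4)
t=0.005: state=(3.566, 4.319, 6.027)
t=0.010: state=(3.605, 4.438, 6.027)
t=0.015: state=(3.649, 4.559, 6.030)
continuing one RK4 step at a time; state shown every 20 steps (Δt=0.1):
t=0.100: state=(4.886, 6.809, 6.678)
t=0.200: state=(7.138, 9.526, 9.578)
t=0.300: state=(9.014, 9.962, 14.693)
t=0.400: state=(8.507, 6.613, 17.997)
t=0.500: state=(5.984, 3.312, 16.933)
t=0.600: state=(3.796, 2.209, 14.139)
t=0.700: state=(2.800, 2.331, 11.509)
t=0.800: state=(2.728, 3.006, 9.493)
t=0.900: state=(3.306, 4.177, 8.253)
t=1.000: state=(4.471, 5.927, 8.087)
t=1.100: state=(6.156, 7.991, 9.536)
t=1.200: state=(7.825, 9.095, 12.793)
t=1.300: state=(8.247, 7.701, 16.042)
t=1.400: state=(6.903, 5.020, 16.619)
t=1.500: state=(5.043, 3.416, 14.930)
t=1.600: state=(3.854, 3.120, 12.718)
t=1.700: state=(3.529, 3.576, 10.849)
t=1.800: state=(3.889, 4.542, 9.663)
t=1.900: state=(4.799, 5.942, 9.446)
t=2.000: state=(6.090, 7.455, 10.530)
t=2.100: state=(7.294, 8.188, 12.846)
t=2.200: state=(7.610, 7.281, 15.118)
t=2.300: state=(6.730, 5.448, 15.685)
t=2.400: state=(5.398, 4.169, 14.587)
t=2.500: state=(4.457, 3.840, 12.915)
t=2.505: state=(4.427, 3.844, 12.832)
largest grid value and its neighbours: z(0.415)=18.08050, z(0.420)=18.08470, z(0.425)=18.07763
parabola through these three points peaks at t≈0.419 with z≈18.08479

max z = 18.085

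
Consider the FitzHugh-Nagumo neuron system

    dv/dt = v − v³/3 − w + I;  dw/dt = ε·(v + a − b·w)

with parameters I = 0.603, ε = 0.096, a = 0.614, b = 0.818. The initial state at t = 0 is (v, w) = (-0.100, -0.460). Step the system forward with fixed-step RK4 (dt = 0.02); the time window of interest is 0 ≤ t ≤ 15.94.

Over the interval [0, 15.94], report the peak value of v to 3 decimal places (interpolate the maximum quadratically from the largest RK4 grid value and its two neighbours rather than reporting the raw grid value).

max v = 1.983

t=0.000: state=(-0.100, -0.460)
step 1 (dt=0.02): k1=(0.963, 0.085), k2=(0.972, 0.086), k3=(0.972, 0.086), k4=(0.981, 0.087); state += dt/6·(k1+2k2+2k3+k4)
t=0.020: state=(-0.081, -0.458)
t=0.040: state=(-0.061, -0.457)
t=0.060: state=(-0.041, -0.455)
continuing one RK4 step at a time; state shown every 50 steps (Δt=1):
t=1.000: state=(1.294, -0.318)
t=2.000: state=(1.974, -0.074)
t=3.000: state=(1.945, 0.170)
t=4.000: state=(1.865, 0.390)
t=5.000: state=(1.781, 0.585)
t=6.000: state=(1.696, 0.758)
t=7.000: state=(1.610, 0.910)
t=8.000: state=(1.521, 1.043)
t=9.000: state=(1.427, 1.157)
t=10.000: state=(1.328, 1.253)
t=11.000: state=(1.220, 1.333)
t=12.000: state=(1.095, 1.396)
t=13.000: state=(0.943, 1.441)
t=14.000: state=(0.730, 1.467)
t=15.000: state=(0.364, 1.465)
t=15.940: state=(-0.393, 1.417)
largest grid value and its neighbours: v(2.220)=1.98301, v(2.240)=1.98307, v(2.260)=1.98303
parabola through these three points peaks at t≈2.241 with v≈1.98307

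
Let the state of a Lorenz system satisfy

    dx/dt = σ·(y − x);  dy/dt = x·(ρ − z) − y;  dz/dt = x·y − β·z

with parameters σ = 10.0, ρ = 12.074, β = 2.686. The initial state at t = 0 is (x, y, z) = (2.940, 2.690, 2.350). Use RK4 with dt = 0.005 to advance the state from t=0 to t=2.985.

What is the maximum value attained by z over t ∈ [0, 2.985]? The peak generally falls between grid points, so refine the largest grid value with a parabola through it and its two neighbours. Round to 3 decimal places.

max z = 16.978

t=0.000: state=(2.940, 2.690, 2.350)
step 1 (dt=0.005): k1=(-2.500, 25.899, 1.596), k2=(-1.790, 25.761, 1.759), k3=(-1.811, 25.778, 1.762), k4=(-1.121, 25.656, 1.926); state += dt/6·(k1+2k2+2k3+k4)
t=0.005: state=(2.931, 2.819, 2.359)
t=0.010: state=(2.929, 2.947, 2.369)
t=0.015: state=(2.933, 3.074, 2.381)
continuing one RK4 step at a time; state shown every 20 steps (Δt=0.1):
t=0.100: state=(3.731, 5.318, 2.946)
t=0.200: state=(5.872, 8.461, 5.198)
t=0.300: state=(8.462, 10.660, 10.276)
t=0.400: state=(9.320, 8.512, 15.847)
t=0.500: state=(7.106, 4.013, 16.653)
t=0.600: state=(4.193, 1.787, 14.049)
t=0.700: state=(2.487, 1.432, 11.167)
t=0.800: state=(1.908, 1.719, 8.823)
t=0.900: state=(1.992, 2.317, 7.081)
t=1.000: state=(2.533, 3.294, 5.964)
t=1.100: state=(3.537, 4.798, 5.637)
t=1.200: state=(5.058, 6.814, 6.522)
t=1.300: state=(6.883, 8.618, 9.141)
t=1.400: state=(8.082, 8.514, 12.860)
t=1.500: state=(7.539, 6.114, 14.984)
t=1.600: state=(5.718, 3.787, 14.274)
t=1.700: state=(4.084, 2.842, 12.266)
t=1.800: state=(3.268, 2.852, 10.255)
t=1.900: state=(3.178, 3.381, 8.699)
t=2.000: state=(3.629, 4.312, 7.788)
t=2.100: state=(4.519, 5.597, 7.728)
t=2.200: state=(5.712, 6.960, 8.764)
t=2.300: state=(6.822, 7.674, 10.825)
t=2.400: state=(7.193, 7.021, 12.914)
t=2.500: state=(6.522, 5.459, 13.658)
t=2.600: state=(5.349, 4.200, 12.911)
t=2.700: state=(4.409, 3.723, 11.516)
t=2.800: state=(4.001, 3.864, 10.170)
t=2.900: state=(4.103, 4.424, 9.229)
t=2.985: state=(4.510, 5.131, 8.905)
largest grid value and its neighbours: z(0.460)=16.97632, z(0.465)=16.97651, z(0.470)=16.96395
parabola through these three points peaks at t≈0.463 with z≈16.97801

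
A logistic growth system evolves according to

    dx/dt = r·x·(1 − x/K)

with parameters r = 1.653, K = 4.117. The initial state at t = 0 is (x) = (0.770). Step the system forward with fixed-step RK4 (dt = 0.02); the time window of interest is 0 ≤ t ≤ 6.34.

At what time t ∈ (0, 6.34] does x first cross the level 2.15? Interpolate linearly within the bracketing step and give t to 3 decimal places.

t=0.000: state=(0.770)
step 1 (dt=0.02): k1=(1.035), k2=(1.045), k3=(1.046), k4=(1.056); state += dt/6·(k1+2k2+2k3+k4)
t=0.020: state=(0.791)
t=0.040: state=(0.812)
t=0.060: state=(0.834)
continuing one RK4 step at a time; state shown every 25 steps (Δt=0.5):
t=0.500: state=(1.419)
t=0.940: state=(2.145)
next step: t=0.960: state=(2.179) — x has crossed 2.15
linear interpolation between t=0.940 (2.14531) and t=0.960 (2.17925) → t≈0.943

t = 0.943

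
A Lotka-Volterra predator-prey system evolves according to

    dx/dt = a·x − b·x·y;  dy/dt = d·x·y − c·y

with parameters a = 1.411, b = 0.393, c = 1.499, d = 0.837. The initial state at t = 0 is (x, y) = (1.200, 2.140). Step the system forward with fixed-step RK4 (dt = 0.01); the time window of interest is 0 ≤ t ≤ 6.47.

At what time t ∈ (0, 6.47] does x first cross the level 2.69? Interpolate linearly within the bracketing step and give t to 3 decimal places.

t = 1.247

t=0.000: state=(1.200, 2.140)
step 1 (dt=0.01): k1=(0.684, -1.058), k2=(0.688, -1.050), k3=(0.688, -1.050), k4=(0.693, -1.041); state += dt/6·(k1+2k2+2k3+k4)
t=0.010: state=(1.207, 2.130)
t=0.020: state=(1.214, 2.119)
t=0.030: state=(1.221, 2.109)
continuing one RK4 step at a time; state shown every 25 steps (Δt=0.25):
t=0.250: state=(1.399, 1.929)
t=0.500: state=(1.657, 1.824)
t=0.750: state=(1.973, 1.832)
t=1.000: state=(2.331, 1.974)
t=1.240: state=(2.680, 2.280)
next step: t=1.250: state=(2.694, 2.297) — x has crossed 2.69
linear interpolation between t=1.240 (2.68048) and t=1.250 (2.69423) → t≈1.247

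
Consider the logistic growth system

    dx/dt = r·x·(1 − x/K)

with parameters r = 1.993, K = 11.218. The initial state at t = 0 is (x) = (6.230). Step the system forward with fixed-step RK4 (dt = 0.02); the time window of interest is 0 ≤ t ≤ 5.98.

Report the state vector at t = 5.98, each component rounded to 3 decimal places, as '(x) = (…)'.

t=0.000: state=(6.230)
step 1 (dt=0.02): k1=(5.521), k2=(5.508), k3=(5.508), k4=(5.494); state += dt/6·(k1+2k2+2k3+k4)
t=0.020: state=(6.340)
t=0.040: state=(6.450)
t=0.060: state=(6.559)
continuing one RK4 step at a time; state shown every 10 steps (Δt=0.2):
t=0.200: state=(7.297)
t=0.400: state=(8.244)
t=0.600: state=(9.031)
t=0.800: state=(9.649)
t=1.000: state=(10.114)
t=1.200: state=(10.452)
t=1.400: state=(10.692)
t=1.600: state=(10.860)
t=1.800: state=(10.975)
t=2.000: state=(11.054)
t=2.200: state=(11.107)
t=2.400: state=(11.143)
t=2.600: state=(11.168)
t=2.800: state=(11.184)
t=3.000: state=(11.195)
t=3.200: state=(11.203)
t=3.400: state=(11.208)
t=3.600: state=(11.211)
t=3.800: state=(11.213)
t=4.000: state=(11.215)
t=4.200: state=(11.216)
t=4.400: state=(11.217)
t=4.600: state=(11.217)
t=4.800: state=(11.217)
t=5.000: state=(11.218)
t=5.200: state=(11.218)
t=5.400: state=(11.218)
t=5.600: state=(11.218)
t=5.800: state=(11.218)
t=5.980: state=(11.218)

(x) = (11.218)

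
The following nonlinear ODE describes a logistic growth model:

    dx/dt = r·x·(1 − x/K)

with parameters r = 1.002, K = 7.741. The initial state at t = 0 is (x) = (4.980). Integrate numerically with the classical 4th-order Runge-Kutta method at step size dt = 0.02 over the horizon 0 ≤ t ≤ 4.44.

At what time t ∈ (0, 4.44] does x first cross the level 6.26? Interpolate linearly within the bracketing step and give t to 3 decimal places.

t = 0.850

t=0.000: state=(4.980)
step 1 (dt=0.02): k1=(1.780), k2=(1.775), k3=(1.775), k4=(1.769); state += dt/6·(k1+2k2+2k3+k4)
t=0.020: state=(5.015)
t=0.040: state=(5.051)
t=0.060: state=(5.086)
continuing one RK4 step at a time; state shown every 10 steps (Δt=0.2):
t=0.200: state=(5.325)
t=0.400: state=(5.645)
t=0.600: state=(5.937)
t=0.800: state=(6.199)
t=0.840: state=(6.248)
next step: t=0.860: state=(6.272) — x has crossed 6.26
linear interpolation between t=0.840 (6.24805) and t=0.860 (6.27205) → t≈0.850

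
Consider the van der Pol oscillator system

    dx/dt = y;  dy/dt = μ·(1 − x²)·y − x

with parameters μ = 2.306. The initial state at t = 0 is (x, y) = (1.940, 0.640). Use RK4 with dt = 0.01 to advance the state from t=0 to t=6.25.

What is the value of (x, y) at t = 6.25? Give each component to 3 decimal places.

(x, y) = (-1.218, 0.627)

t=0.000: state=(1.940, 0.640)
step 1 (dt=0.01): k1=(0.640, -6.019), k2=(0.610, -5.848), k3=(0.611, -5.852), k4=(0.581, -5.684); state += dt/6·(k1+2k2+2k3+k4)
t=0.010: state=(1.946, 0.581)
t=0.020: state=(1.952, 0.526)
t=0.030: state=(1.957, 0.474)
continuing one RK4 step at a time; state shown every 25 steps (Δt=0.25):
t=0.250: state=(1.980, -0.119)
t=0.500: state=(1.928, -0.266)
t=0.750: state=(1.855, -0.308)
t=1.000: state=(1.775, -0.336)
t=1.250: state=(1.687, -0.366)
t=1.500: state=(1.591, -0.403)
t=1.750: state=(1.485, -0.452)
t=2.000: state=(1.364, -0.521)
t=2.250: state=(1.222, -0.624)
t=2.500: state=(1.047, -0.792)
t=2.750: state=(0.815, -1.095)
t=3.000: state=(0.474, -1.711)
t=3.250: state=(-0.098, -3.000)
t=3.500: state=(-1.037, -4.175)
t=3.750: state=(-1.833, -1.763)
t=4.000: state=(-2.019, -0.106)
t=4.250: state=(-1.994, 0.219)
t=4.500: state=(-1.929, 0.285)
t=4.750: state=(-1.854, 0.313)
t=5.000: state=(-1.773, 0.337)
t=5.250: state=(-1.685, 0.367)
t=5.500: state=(-1.589, 0.404)
t=5.750: state=(-1.482, 0.453)
t=6.000: state=(-1.361, 0.523)
t=6.250: state=(-1.218, 0.627)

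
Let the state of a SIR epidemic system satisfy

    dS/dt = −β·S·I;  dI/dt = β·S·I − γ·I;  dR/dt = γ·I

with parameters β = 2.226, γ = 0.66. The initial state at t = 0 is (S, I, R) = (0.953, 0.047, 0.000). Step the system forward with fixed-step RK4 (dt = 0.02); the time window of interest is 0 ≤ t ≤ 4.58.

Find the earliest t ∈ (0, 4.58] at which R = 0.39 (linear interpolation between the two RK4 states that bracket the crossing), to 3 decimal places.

t=0.000: state=(0.953, 0.047, 0.000)
step 1 (dt=0.02): k1=(-0.100, 0.069, 0.031), k2=(-0.101, 0.070, 0.031), k3=(-0.101, 0.070, 0.031), k4=(-0.102, 0.071, 0.032); state += dt/6·(k1+2k2+2k3+k4)
t=0.020: state=(0.951, 0.048, 0.001)
t=0.040: state=(0.949, 0.050, 0.001)
t=0.060: state=(0.947, 0.051, 0.002)
continuing one RK4 step at a time; state shown every 10 steps (Δt=0.2):
t=0.200: state=(0.930, 0.063, 0.007)
t=0.400: state=(0.901, 0.083, 0.017)
t=0.600: state=(0.864, 0.107, 0.029)
t=0.800: state=(0.818, 0.137, 0.045)
t=1.000: state=(0.764, 0.170, 0.065)
t=1.200: state=(0.703, 0.207, 0.090)
t=1.400: state=(0.636, 0.244, 0.120)
t=1.600: state=(0.565, 0.280, 0.155)
t=1.800: state=(0.496, 0.310, 0.194)
t=2.000: state=(0.429, 0.334, 0.236)
t=2.200: state=(0.369, 0.350, 0.282)
t=2.400: state=(0.315, 0.357, 0.328)
t=2.600: state=(0.269, 0.356, 0.375)
t=2.660: state=(0.256, 0.354, 0.390)
next step: t=2.680: state=(0.252, 0.354, 0.394) — R has crossed 0.39
linear interpolation between t=2.660 (0.38954) and t=2.680 (0.39422) → t≈2.662

t = 2.662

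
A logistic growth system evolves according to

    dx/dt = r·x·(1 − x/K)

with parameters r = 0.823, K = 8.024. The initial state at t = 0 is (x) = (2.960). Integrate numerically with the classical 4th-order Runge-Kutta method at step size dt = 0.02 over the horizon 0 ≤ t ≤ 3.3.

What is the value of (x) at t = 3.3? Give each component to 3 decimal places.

t=0.000: state=(2.960)
step 1 (dt=0.02): k1=(1.537), k2=(1.541), k3=(1.541), k4=(1.544); state += dt/6·(k1+2k2+2k3+k4)
t=0.020: state=(2.991)
t=0.040: state=(3.022)
t=0.060: state=(3.053)
continuing one RK4 step at a time; state shown every 10 steps (Δt=0.2):
t=0.200: state=(3.274)
t=0.400: state=(3.597)
t=0.600: state=(3.925)
t=0.800: state=(4.255)
t=1.000: state=(4.582)
t=1.200: state=(4.901)
t=1.400: state=(5.209)
t=1.600: state=(5.502)
t=1.800: state=(5.777)
t=2.000: state=(6.034)
t=2.200: state=(6.270)
t=2.400: state=(6.485)
t=2.600: state=(6.679)
t=2.800: state=(6.854)
t=3.000: state=(7.009)
t=3.200: state=(7.146)
t=3.300: state=(7.208)

(x) = (7.208)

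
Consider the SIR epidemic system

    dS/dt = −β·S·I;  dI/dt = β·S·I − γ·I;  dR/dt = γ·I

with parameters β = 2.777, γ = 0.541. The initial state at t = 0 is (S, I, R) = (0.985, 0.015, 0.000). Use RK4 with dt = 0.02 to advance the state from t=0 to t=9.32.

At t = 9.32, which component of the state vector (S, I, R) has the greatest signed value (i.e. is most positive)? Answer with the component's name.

largest component: R

t=0.000: state=(0.985, 0.015, 0.000)
step 1 (dt=0.02): k1=(-0.041, 0.033, 0.008), k2=(-0.042, 0.034, 0.008), k3=(-0.042, 0.034, 0.008), k4=(-0.043, 0.034, 0.008); state += dt/6·(k1+2k2+2k3+k4)
t=0.020: state=(0.984, 0.016, 0.000)
t=0.040: state=(0.983, 0.016, 0.000)
t=0.060: state=(0.982, 0.017, 0.001)
continuing one RK4 step at a time; state shown every 25 steps (Δt=0.5):
t=0.500: state=(0.949, 0.044, 0.007)
t=1.000: state=(0.854, 0.118, 0.028)
t=1.500: state=(0.660, 0.262, 0.078)
t=2.000: state=(0.409, 0.420, 0.171)
t=2.500: state=(0.215, 0.488, 0.296)
t=3.000: state=(0.110, 0.463, 0.427)
t=3.500: state=(0.061, 0.396, 0.543)
t=4.000: state=(0.037, 0.323, 0.640)
t=4.500: state=(0.025, 0.257, 0.719)
t=5.000: state=(0.018, 0.202, 0.780)
t=5.500: state=(0.014, 0.157, 0.829)
t=6.000: state=(0.012, 0.122, 0.866)
t=6.500: state=(0.010, 0.095, 0.895)
t=7.000: state=(0.009, 0.073, 0.918)
t=7.500: state=(0.008, 0.056, 0.935)
t=8.000: state=(0.008, 0.044, 0.949)
t=8.500: state=(0.007, 0.034, 0.959)
t=9.000: state=(0.007, 0.026, 0.967)
t=9.320: state=(0.007, 0.022, 0.971)
compare at T: S=0.007, I=0.022, R=0.971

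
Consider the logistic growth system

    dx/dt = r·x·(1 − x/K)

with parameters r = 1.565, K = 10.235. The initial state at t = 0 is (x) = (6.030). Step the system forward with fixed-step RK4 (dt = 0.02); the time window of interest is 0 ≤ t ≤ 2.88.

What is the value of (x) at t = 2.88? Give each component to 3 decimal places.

(x) = (10.157)

t=0.000: state=(6.030)
step 1 (dt=0.02): k1=(3.877), k2=(3.866), k3=(3.866), k4=(3.855); state += dt/6·(k1+2k2+2k3+k4)
t=0.020: state=(6.107)
t=0.040: state=(6.184)
t=0.060: state=(6.261)
continuing one RK4 step at a time; state shown every 5 steps (Δt=0.1):
t=0.100: state=(6.412)
t=0.200: state=(6.778)
t=0.300: state=(7.127)
t=0.400: state=(7.455)
t=0.500: state=(7.760)
t=0.600: state=(8.042)
t=0.700: state=(8.300)
t=0.800: state=(8.533)
t=0.900: state=(8.744)
t=1.000: state=(8.933)
t=1.100: state=(9.100)
t=1.200: state=(9.249)
t=1.300: state=(9.380)
t=1.400: state=(9.495)
t=1.500: state=(9.595)
t=1.600: state=(9.683)
t=1.700: state=(9.759)
t=1.800: state=(9.825)
t=1.900: state=(9.883)
t=2.000: state=(9.932)
t=2.100: state=(9.975)
t=2.200: state=(10.012)
t=2.300: state=(10.044)
t=2.400: state=(10.071)
t=2.500: state=(10.094)
t=2.600: state=(10.114)
t=2.700: state=(10.132)
t=2.800: state=(10.147)
t=2.880: state=(10.157)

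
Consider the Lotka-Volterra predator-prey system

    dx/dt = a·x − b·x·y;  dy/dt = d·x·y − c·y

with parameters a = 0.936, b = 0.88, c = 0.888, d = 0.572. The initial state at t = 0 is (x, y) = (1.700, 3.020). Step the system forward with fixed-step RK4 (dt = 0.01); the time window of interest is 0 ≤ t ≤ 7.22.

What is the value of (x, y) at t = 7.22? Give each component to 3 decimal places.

(x, y) = (4.025, 1.867)

t=0.000: state=(1.700, 3.020)
step 1 (dt=0.01): k1=(-2.927, 0.255), k2=(-2.903, 0.230), k3=(-2.903, 0.230), k4=(-2.880, 0.205); state += dt/6·(k1+2k2+2k3+k4)
t=0.010: state=(1.671, 3.022)
t=0.020: state=(1.642, 3.024)
t=0.030: state=(1.614, 3.025)
continuing one RK4 step at a time; state shown every 25 steps (Δt=0.25):
t=0.250: state=(1.109, 2.947)
t=0.500: state=(0.752, 2.690)
t=0.750: state=(0.545, 2.361)
t=1.000: state=(0.425, 2.025)
t=1.250: state=(0.356, 1.714)
t=1.500: state=(0.318, 1.441)
t=1.750: state=(0.301, 1.206)
t=2.000: state=(0.298, 1.008)
t=2.250: state=(0.308, 0.843)
t=2.500: state=(0.328, 0.706)
t=2.750: state=(0.359, 0.594)
t=3.000: state=(0.403, 0.502)
t=3.250: state=(0.460, 0.428)
t=3.500: state=(0.532, 0.368)
t=3.750: state=(0.624, 0.320)
t=4.000: state=(0.738, 0.282)
t=4.250: state=(0.879, 0.254)
t=4.500: state=(1.053, 0.233)
t=4.750: state=(1.266, 0.220)
t=5.000: state=(1.525, 0.215)
t=5.250: state=(1.837, 0.219)
t=5.500: state=(2.209, 0.234)
t=5.750: state=(2.643, 0.265)
t=6.000: state=(3.134, 0.321)
t=6.250: state=(3.654, 0.418)
t=6.500: state=(4.142, 0.585)
t=6.750: state=(4.473, 0.869)
t=7.000: state=(4.455, 1.326)
t=7.220: state=(4.025, 1.867)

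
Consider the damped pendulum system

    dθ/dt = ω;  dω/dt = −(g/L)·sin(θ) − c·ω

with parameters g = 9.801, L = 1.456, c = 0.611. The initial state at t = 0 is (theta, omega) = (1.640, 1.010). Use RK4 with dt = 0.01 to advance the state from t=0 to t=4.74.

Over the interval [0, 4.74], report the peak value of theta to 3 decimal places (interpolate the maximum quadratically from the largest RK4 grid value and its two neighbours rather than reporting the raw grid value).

t=0.000: state=(1.640, 1.010)
step 1 (dt=0.01): k1=(1.010, -7.332), k2=(0.973, -7.308), k3=(0.973, -7.308), k4=(0.937, -7.283); state += dt/6·(k1+2k2+2k3+k4)
t=0.010: state=(1.650, 0.937)
t=0.020: state=(1.659, 0.864)
t=0.030: state=(1.667, 0.792)
continuing one RK4 step at a time; state shown every 20 steps (Δt=0.2):
t=0.200: state=(1.702, -0.364)
t=0.400: state=(1.505, -1.585)
t=0.600: state=(1.080, -2.616)
t=0.800: state=(0.488, -3.200)
t=1.000: state=(-0.149, -3.030)
t=1.200: state=(-0.677, -2.156)
t=1.400: state=(-0.990, -0.954)
t=1.600: state=(-1.059, 0.251)
t=1.800: state=(-0.901, 1.285)
t=2.000: state=(-0.567, 1.989)
t=2.200: state=(-0.139, 2.194)
t=2.400: state=(0.273, 1.844)
t=2.600: state=(0.572, 1.096)
t=2.800: state=(0.702, 0.200)
t=3.000: state=(0.656, -0.632)
t=3.200: state=(0.464, -1.241)
t=3.400: state=(0.184, -1.502)
t=3.600: state=(-0.110, -1.369)
t=3.800: state=(-0.342, -0.916)
t=4.000: state=(-0.465, -0.299)
t=4.200: state=(-0.462, 0.314)
t=4.400: state=(-0.349, 0.786)
t=4.600: state=(-0.164, 1.019)
t=4.740: state=(-0.020, 1.018)
largest grid value and its neighbours: theta(0.130)=1.71112, theta(0.140)=1.71176, theta(0.150)=1.71173
parabola through these three points peaks at t≈0.145 with theta≈1.71183

max theta = 1.712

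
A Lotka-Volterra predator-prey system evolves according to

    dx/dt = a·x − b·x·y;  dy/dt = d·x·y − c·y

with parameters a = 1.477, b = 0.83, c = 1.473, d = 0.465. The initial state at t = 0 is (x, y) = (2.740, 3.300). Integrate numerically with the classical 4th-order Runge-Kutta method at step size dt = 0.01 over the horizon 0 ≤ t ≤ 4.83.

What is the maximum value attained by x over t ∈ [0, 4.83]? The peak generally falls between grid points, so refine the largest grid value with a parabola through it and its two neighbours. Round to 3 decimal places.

t=0.000: state=(2.740, 3.300)
step 1 (dt=0.01): k1=(-3.458, -0.656), k2=(-3.429, -0.682), k3=(-3.429, -0.682), k4=(-3.399, -0.708); state += dt/6·(k1+2k2+2k3+k4)
t=0.010: state=(2.706, 3.293)
t=0.020: state=(2.672, 3.286)
t=0.030: state=(2.639, 3.278)
continuing one RK4 step at a time; state shown every 20 steps (Δt=0.2):
t=0.200: state=(2.163, 3.082)
t=0.400: state=(1.789, 2.755)
t=0.600: state=(1.567, 2.396)
t=0.800: state=(1.456, 2.053)
t=1.000: state=(1.428, 1.747)
t=1.200: state=(1.468, 1.488)
t=1.400: state=(1.569, 1.276)
t=1.600: state=(1.731, 1.108)
t=1.800: state=(1.957, 0.979)
t=2.000: state=(2.254, 0.886)
t=2.200: state=(2.628, 0.828)
t=2.400: state=(3.085, 0.804)
t=2.600: state=(3.626, 0.817)
t=2.800: state=(4.236, 0.877)
t=3.000: state=(4.876, 0.998)
t=3.200: state=(5.465, 1.203)
t=3.400: state=(5.867, 1.521)
t=3.600: state=(5.912, 1.966)
t=3.800: state=(5.488, 2.497)
t=4.000: state=(4.668, 2.989)
t=4.200: state=(3.713, 3.287)
t=4.400: state=(2.872, 3.321)
t=4.600: state=(2.253, 3.133)
t=4.800: state=(1.845, 2.820)
t=4.830: state=(1.799, 2.767)
largest grid value and its neighbours: x(3.510)=5.94634, x(3.520)=5.94719, x(3.530)=5.94691
parabola through these three points peaks at t≈3.523 with x≈5.94723

max x = 5.947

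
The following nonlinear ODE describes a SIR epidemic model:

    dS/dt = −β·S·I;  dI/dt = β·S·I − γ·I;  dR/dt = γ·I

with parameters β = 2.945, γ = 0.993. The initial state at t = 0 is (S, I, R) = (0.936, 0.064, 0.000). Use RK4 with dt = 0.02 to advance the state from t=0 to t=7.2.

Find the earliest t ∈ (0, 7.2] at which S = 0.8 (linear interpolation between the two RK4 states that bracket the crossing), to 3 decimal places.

t=0.000: state=(0.936, 0.064, 0.000)
step 1 (dt=0.02): k1=(-0.176, 0.113, 0.064), k2=(-0.179, 0.115, 0.065), k3=(-0.179, 0.115, 0.065), k4=(-0.182, 0.116, 0.066); state += dt/6·(k1+2k2+2k3+k4)
t=0.020: state=(0.932, 0.066, 0.001)
t=0.040: state=(0.929, 0.069, 0.003)
t=0.060: state=(0.925, 0.071, 0.004)
continuing one RK4 step at a time; state shown every 25 steps (Δt=0.5):
t=0.500: state=(0.808, 0.142, 0.049)
t=0.520: state=(0.802, 0.146, 0.052)
next step: t=0.540: state=(0.795, 0.150, 0.055) — S has crossed 0.8
linear interpolation between t=0.520 (0.80164) and t=0.540 (0.79467) → t≈0.525

t = 0.525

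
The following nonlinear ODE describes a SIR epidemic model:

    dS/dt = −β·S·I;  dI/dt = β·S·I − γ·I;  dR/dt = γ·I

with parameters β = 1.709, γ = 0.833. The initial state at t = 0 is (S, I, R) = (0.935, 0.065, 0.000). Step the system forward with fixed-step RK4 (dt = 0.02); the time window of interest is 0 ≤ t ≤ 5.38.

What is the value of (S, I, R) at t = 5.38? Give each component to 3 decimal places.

t=0.000: state=(0.935, 0.065, 0.000)
step 1 (dt=0.02): k1=(-0.104, 0.050, 0.054), k2=(-0.105, 0.050, 0.055), k3=(-0.105, 0.050, 0.055), k4=(-0.105, 0.050, 0.055); state += dt/6·(k1+2k2+2k3+k4)
t=0.020: state=(0.933, 0.066, 0.001)
t=0.040: state=(0.931, 0.067, 0.002)
t=0.060: state=(0.929, 0.068, 0.003)
continuing one RK4 step at a time; state shown every 10 steps (Δt=0.2):
t=0.200: state=(0.913, 0.075, 0.012)
t=0.400: state=(0.888, 0.087, 0.025)
t=0.600: state=(0.860, 0.099, 0.041)
t=0.800: state=(0.830, 0.112, 0.058)
t=1.000: state=(0.797, 0.125, 0.078)
t=1.200: state=(0.762, 0.138, 0.100)
t=1.400: state=(0.725, 0.151, 0.124)
t=1.600: state=(0.687, 0.163, 0.150)
t=1.800: state=(0.649, 0.173, 0.178)
t=2.000: state=(0.610, 0.182, 0.208)
t=2.200: state=(0.573, 0.188, 0.239)
t=2.400: state=(0.537, 0.193, 0.271)
t=2.600: state=(0.502, 0.195, 0.303)
t=2.800: state=(0.470, 0.195, 0.335)
t=3.000: state=(0.440, 0.193, 0.368)
t=3.200: state=(0.412, 0.189, 0.399)
t=3.400: state=(0.387, 0.183, 0.430)
t=3.600: state=(0.364, 0.176, 0.460)
t=3.800: state=(0.343, 0.168, 0.489)
t=4.000: state=(0.324, 0.160, 0.516)
t=4.200: state=(0.307, 0.150, 0.542)
t=4.400: state=(0.293, 0.141, 0.566)
t=4.600: state=(0.279, 0.132, 0.589)
t=4.800: state=(0.267, 0.122, 0.610)
t=5.000: state=(0.257, 0.113, 0.630)
t=5.200: state=(0.247, 0.105, 0.648)
t=5.380: state=(0.240, 0.097, 0.663)

(S, I, R) = (0.240, 0.097, 0.663)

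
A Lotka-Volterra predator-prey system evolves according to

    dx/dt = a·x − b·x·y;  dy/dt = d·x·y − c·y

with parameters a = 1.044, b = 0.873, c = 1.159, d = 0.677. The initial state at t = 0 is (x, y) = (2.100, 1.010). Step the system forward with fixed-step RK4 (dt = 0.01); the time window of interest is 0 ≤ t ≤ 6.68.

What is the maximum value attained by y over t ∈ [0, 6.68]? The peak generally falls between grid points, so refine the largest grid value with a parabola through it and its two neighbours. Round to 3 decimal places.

t=0.000: state=(2.100, 1.010)
step 1 (dt=0.01): k1=(0.341, 0.265), k2=(0.339, 0.267), k3=(0.339, 0.267), k4=(0.336, 0.268); state += dt/6·(k1+2k2+2k3+k4)
t=0.010: state=(2.103, 1.013)
t=0.020: state=(2.107, 1.015)
t=0.030: state=(2.110, 1.018)
continuing one RK4 step at a time; state shown every 25 steps (Δt=0.25):
t=0.250: state=(2.170, 1.085)
t=0.500: state=(2.201, 1.177)
t=0.750: state=(2.186, 1.278)
t=1.000: state=(2.124, 1.378)
t=1.250: state=(2.021, 1.465)
t=1.500: state=(1.892, 1.528)
t=1.750: state=(1.753, 1.557)
t=2.000: state=(1.620, 1.550)
t=2.250: state=(1.506, 1.511)
t=2.500: state=(1.415, 1.447)
t=2.750: state=(1.351, 1.368)
t=3.000: state=(1.313, 1.282)
t=3.250: state=(1.301, 1.197)
t=3.500: state=(1.312, 1.117)
t=3.750: state=(1.345, 1.047)
t=4.000: state=(1.399, 0.988)
t=4.250: state=(1.471, 0.942)
t=4.500: state=(1.561, 0.912)
t=4.750: state=(1.664, 0.896)
t=5.000: state=(1.777, 0.897)
t=5.250: state=(1.893, 0.916)
t=5.500: state=(2.005, 0.954)
t=5.750: state=(2.101, 1.011)
t=6.000: state=(2.170, 1.087)
t=6.250: state=(2.201, 1.178)
t=6.500: state=(2.186, 1.279)
t=6.680: state=(2.145, 1.352)
largest grid value and its neighbours: y(1.810)=1.55814, y(1.820)=1.55820, y(1.830)=1.55820
parabola through these three points peaks at t≈1.825 with y≈1.55821

max y = 1.558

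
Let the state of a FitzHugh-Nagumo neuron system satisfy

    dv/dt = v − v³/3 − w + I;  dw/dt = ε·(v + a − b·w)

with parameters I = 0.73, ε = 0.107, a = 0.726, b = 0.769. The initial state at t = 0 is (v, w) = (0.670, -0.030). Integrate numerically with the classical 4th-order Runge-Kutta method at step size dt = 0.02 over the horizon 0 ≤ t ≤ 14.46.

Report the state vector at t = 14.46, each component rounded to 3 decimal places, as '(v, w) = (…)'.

(v, w) = (-1.912, 1.294)

t=0.000: state=(0.670, -0.030)
step 1 (dt=0.02): k1=(1.330, 0.152), k2=(1.335, 0.153), k3=(1.335, 0.153), k4=(1.341, 0.154); state += dt/6·(k1+2k2+2k3+k4)
t=0.020: state=(0.697, -0.027)
t=0.040: state=(0.724, -0.024)
t=0.060: state=(0.751, -0.021)
continuing one RK4 step at a time; state shown every 25 steps (Δt=0.5):
t=0.500: state=(1.342, 0.062)
t=1.000: state=(1.765, 0.181)
t=1.500: state=(1.886, 0.308)
t=2.000: state=(1.885, 0.433)
t=2.500: state=(1.850, 0.552)
t=3.000: state=(1.806, 0.663)
t=3.500: state=(1.760, 0.768)
t=4.000: state=(1.712, 0.866)
t=4.500: state=(1.663, 0.958)
t=5.000: state=(1.614, 1.043)
t=5.500: state=(1.563, 1.122)
t=6.000: state=(1.511, 1.196)
t=6.500: state=(1.458, 1.263)
t=7.000: state=(1.403, 1.325)
t=7.500: state=(1.345, 1.382)
t=8.000: state=(1.284, 1.433)
t=8.500: state=(1.220, 1.479)
t=9.000: state=(1.149, 1.520)
t=9.500: state=(1.072, 1.555)
t=10.000: state=(0.985, 1.584)
t=10.500: state=(0.883, 1.607)
t=11.000: state=(0.757, 1.624)
t=11.500: state=(0.595, 1.632)
t=12.000: state=(0.368, 1.630)
t=12.500: state=(0.023, 1.613)
t=13.000: state=(-0.519, 1.574)
t=13.500: state=(-1.231, 1.503)
t=14.000: state=(-1.749, 1.400)
t=14.460: state=(-1.912, 1.294)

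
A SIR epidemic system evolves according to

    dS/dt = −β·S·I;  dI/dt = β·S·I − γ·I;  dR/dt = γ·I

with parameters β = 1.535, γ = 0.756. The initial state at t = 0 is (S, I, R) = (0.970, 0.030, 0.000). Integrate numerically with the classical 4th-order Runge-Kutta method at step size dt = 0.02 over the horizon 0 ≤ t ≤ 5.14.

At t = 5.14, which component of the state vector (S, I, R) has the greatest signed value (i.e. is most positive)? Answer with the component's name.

largest component: R

t=0.000: state=(0.970, 0.030, 0.000)
step 1 (dt=0.02): k1=(-0.045, 0.022, 0.023), k2=(-0.045, 0.022, 0.023), k3=(-0.045, 0.022, 0.023), k4=(-0.045, 0.022, 0.023); state += dt/6·(k1+2k2+2k3+k4)
t=0.020: state=(0.969, 0.030, 0.000)
t=0.040: state=(0.968, 0.031, 0.001)
t=0.060: state=(0.967, 0.031, 0.001)
continuing one RK4 step at a time; state shown every 10 steps (Δt=0.2):
t=0.200: state=(0.960, 0.035, 0.005)
t=0.400: state=(0.950, 0.040, 0.011)
t=0.600: state=(0.937, 0.046, 0.017)
t=0.800: state=(0.923, 0.053, 0.024)
t=1.000: state=(0.907, 0.060, 0.033)
t=1.200: state=(0.890, 0.068, 0.043)
t=1.400: state=(0.870, 0.076, 0.053)
t=1.600: state=(0.849, 0.085, 0.066)
t=1.800: state=(0.826, 0.095, 0.079)
t=2.000: state=(0.801, 0.105, 0.094)
t=2.200: state=(0.774, 0.115, 0.111)
t=2.400: state=(0.746, 0.125, 0.129)
t=2.600: state=(0.717, 0.134, 0.149)
t=2.800: state=(0.687, 0.143, 0.170)
t=3.000: state=(0.657, 0.151, 0.192)
t=3.200: state=(0.627, 0.158, 0.215)
t=3.400: state=(0.596, 0.164, 0.240)
t=3.600: state=(0.567, 0.169, 0.265)
t=3.800: state=(0.538, 0.172, 0.291)
t=4.000: state=(0.510, 0.173, 0.317)
t=4.200: state=(0.484, 0.174, 0.343)
t=4.400: state=(0.459, 0.172, 0.369)
t=4.600: state=(0.435, 0.170, 0.395)
t=4.800: state=(0.413, 0.166, 0.420)
t=5.000: state=(0.393, 0.162, 0.445)
t=5.140: state=(0.379, 0.158, 0.462)
compare at T: S=0.379, I=0.158, R=0.462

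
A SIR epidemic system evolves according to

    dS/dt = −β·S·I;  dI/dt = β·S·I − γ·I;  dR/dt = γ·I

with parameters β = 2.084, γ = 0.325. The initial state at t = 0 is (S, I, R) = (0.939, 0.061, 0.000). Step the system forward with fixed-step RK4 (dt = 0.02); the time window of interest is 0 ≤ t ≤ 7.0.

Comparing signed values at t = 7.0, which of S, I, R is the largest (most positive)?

largest component: R

t=0.000: state=(0.939, 0.061, 0.000)
step 1 (dt=0.02): k1=(-0.119, 0.100, 0.020), k2=(-0.121, 0.101, 0.020), k3=(-0.121, 0.101, 0.020), k4=(-0.123, 0.103, 0.020); state += dt/6·(k1+2k2+2k3+k4)
t=0.020: state=(0.937, 0.063, 0.000)
t=0.040: state=(0.934, 0.065, 0.001)
t=0.060: state=(0.932, 0.067, 0.001)
continuing one RK4 step at a time; state shown every 25 steps (Δt=0.5):
t=0.500: state=(0.852, 0.133, 0.015)
t=1.000: state=(0.700, 0.254, 0.046)
t=1.500: state=(0.497, 0.404, 0.099)
t=2.000: state=(0.305, 0.520, 0.175)
t=2.500: state=(0.173, 0.563, 0.264)
t=3.000: state=(0.096, 0.549, 0.355)
t=3.500: state=(0.056, 0.504, 0.441)
t=4.000: state=(0.034, 0.448, 0.518)
t=4.500: state=(0.022, 0.392, 0.586)
t=5.000: state=(0.015, 0.339, 0.646)
t=5.500: state=(0.011, 0.292, 0.697)
t=6.000: state=(0.008, 0.251, 0.741)
t=6.500: state=(0.006, 0.215, 0.779)
t=7.000: state=(0.005, 0.184, 0.811)
compare at T: S=0.005, I=0.184, R=0.811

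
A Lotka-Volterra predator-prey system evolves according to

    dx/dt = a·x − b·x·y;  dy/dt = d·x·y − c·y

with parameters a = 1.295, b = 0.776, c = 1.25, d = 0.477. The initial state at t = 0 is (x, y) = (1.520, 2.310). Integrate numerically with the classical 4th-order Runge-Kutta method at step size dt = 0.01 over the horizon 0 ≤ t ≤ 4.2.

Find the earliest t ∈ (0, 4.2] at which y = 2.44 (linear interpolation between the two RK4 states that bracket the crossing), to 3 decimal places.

t=0.000: state=(1.520, 2.310)
step 1 (dt=0.01): k1=(-0.756, -1.213), k2=(-0.747, -1.214), k3=(-0.747, -1.214), k4=(-0.738, -1.214); state += dt/6·(k1+2k2+2k3+k4)
t=0.010: state=(1.513, 2.298)
t=0.020: state=(1.505, 2.286)
t=0.030: state=(1.498, 2.274)
continuing one RK4 step at a time; state shown every 20 steps (Δt=0.2):
t=0.200: state=(1.402, 2.067)
t=0.400: state=(1.343, 1.834)
t=0.600: state=(1.331, 1.622)
t=0.800: state=(1.360, 1.436)
t=1.000: state=(1.428, 1.277)
t=1.200: state=(1.534, 1.145)
t=1.400: state=(1.678, 1.039)
t=1.600: state=(1.863, 0.958)
t=1.800: state=(2.090, 0.901)
t=2.000: state=(2.361, 0.867)
t=2.200: state=(2.677, 0.858)
t=2.400: state=(3.033, 0.877)
t=2.600: state=(3.417, 0.929)
t=2.800: state=(3.807, 1.022)
t=3.000: state=(4.166, 1.164)
t=3.200: state=(4.438, 1.368)
t=3.400: state=(4.557, 1.639)
t=3.600: state=(4.466, 1.967)
t=3.800: state=(4.150, 2.314)
t=3.870: state=(3.995, 2.429)
next step: t=3.880: state=(3.971, 2.445) — y has crossed 2.44
linear interpolation between t=3.870 (2.42928) and t=3.880 (2.44512) → t≈3.877

t = 3.877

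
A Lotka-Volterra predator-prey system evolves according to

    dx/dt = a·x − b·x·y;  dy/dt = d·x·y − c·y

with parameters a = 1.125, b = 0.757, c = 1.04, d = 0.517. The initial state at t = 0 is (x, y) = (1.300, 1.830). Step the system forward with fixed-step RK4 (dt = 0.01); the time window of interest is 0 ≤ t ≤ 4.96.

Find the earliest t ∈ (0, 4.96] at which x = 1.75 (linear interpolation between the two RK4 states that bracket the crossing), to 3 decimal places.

t=0.000: state=(1.300, 1.830)
step 1 (dt=0.01): k1=(-0.338, -0.673), k2=(-0.335, -0.674), k3=(-0.335, -0.674), k4=(-0.331, -0.674); state += dt/6·(k1+2k2+2k3+k4)
t=0.010: state=(1.297, 1.823)
t=0.020: state=(1.293, 1.817)
t=0.030: state=(1.290, 1.810)
continuing one RK4 step at a time; state shown every 20 steps (Δt=0.2):
t=0.200: state=(1.247, 1.695)
t=0.400: state=(1.220, 1.564)
t=0.600: state=(1.217, 1.440)
t=0.800: state=(1.236, 1.328)
t=1.000: state=(1.276, 1.228)
t=1.200: state=(1.336, 1.141)
t=1.400: state=(1.416, 1.069)
t=1.600: state=(1.515, 1.010)
t=1.800: state=(1.634, 0.965)
t=1.960: state=(1.744, 0.939)
next step: t=1.970: state=(1.751, 0.938) — x has crossed 1.75
linear interpolation between t=1.960 (1.74364) and t=1.970 (1.75088) → t≈1.969

t = 1.969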